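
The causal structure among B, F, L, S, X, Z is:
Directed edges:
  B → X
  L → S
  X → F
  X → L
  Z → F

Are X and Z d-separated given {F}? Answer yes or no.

Bayes-Ball from X | {F} reaches {B,L,S,Z}.
Z ∈ reach(X|{F}) ⇒ X ⊥̸ Z | {F}.

No — X and Z are d-connected given {F}.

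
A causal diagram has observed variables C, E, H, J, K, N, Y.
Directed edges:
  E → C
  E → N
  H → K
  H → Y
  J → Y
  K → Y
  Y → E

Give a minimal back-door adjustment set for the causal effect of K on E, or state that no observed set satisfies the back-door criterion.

desc(K)\{K}={C,E,N,Y}; candidates ⊆ {H,J}.
size 0: {}; under {} K still reaches {C,E,H,N,Y} ∋ E.
{H}: K⊥E given {H} in G with K→· removed — back-door holds.

K→E: minimal back-door set {H}.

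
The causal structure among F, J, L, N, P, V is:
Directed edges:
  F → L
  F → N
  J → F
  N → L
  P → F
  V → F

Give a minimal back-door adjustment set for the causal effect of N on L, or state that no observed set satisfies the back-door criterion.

desc(N)\{N}={L}; candidates ⊆ {F,J,P,V}.
size 0: {}; under {} N still reaches {F,J,L,P,V} ∋ L.
{F}: N⊥L given {F} in G with N→· removed — back-door holds.

N→L: minimal back-door set {F}.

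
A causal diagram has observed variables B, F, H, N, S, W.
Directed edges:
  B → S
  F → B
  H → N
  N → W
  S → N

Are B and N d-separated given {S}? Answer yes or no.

Bayes-Ball from B | {S} reaches {F}.
N ∉ reach(B|{S}) ⇒ B ⊥ N | {S}.

Yes — B ⊥ N | {S}.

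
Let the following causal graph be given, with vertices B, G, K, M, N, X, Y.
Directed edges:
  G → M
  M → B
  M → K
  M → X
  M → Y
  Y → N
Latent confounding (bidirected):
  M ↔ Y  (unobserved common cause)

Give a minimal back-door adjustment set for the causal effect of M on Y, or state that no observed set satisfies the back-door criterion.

desc(M)\{M}={B,K,N,X,Y}; candidates ⊆ {G}.
M↔Y: latent back-door arc(s) into M.
size 0: {}; under {} M still reaches {G,N,Y} ∋ Y.
size 1: {G}; under {G} M still reaches {N,Y} ∋ Y.
M↔Y cannot be blocked by any observed set — no back-door set.

M→Y: no observed back-door set.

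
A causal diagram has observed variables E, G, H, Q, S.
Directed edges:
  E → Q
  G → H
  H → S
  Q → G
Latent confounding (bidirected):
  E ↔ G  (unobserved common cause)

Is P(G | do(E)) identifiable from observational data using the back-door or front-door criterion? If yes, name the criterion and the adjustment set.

desc(E)\{E}={G,H,Q,S}; candidates ⊆ {—}.
E↔G: latent back-door arc(s) into E.
size 0: {}; under {} E still reaches {G,H,S} ∋ G.
E↔G cannot be blocked by any observed set — no back-door set.
{Q}: (i) intercepts every directed E→G path; (ii) no back-door E→{Q}; (iii) {E} blocks every back-door {Q}→G. Front-door holds.
P(G|do(E)) = Σ_{Q} P(Q|E) Σ_{E'} P(G|Q,E')P(E').

P(G|do(E)): frontdoor, adjust for {Q}.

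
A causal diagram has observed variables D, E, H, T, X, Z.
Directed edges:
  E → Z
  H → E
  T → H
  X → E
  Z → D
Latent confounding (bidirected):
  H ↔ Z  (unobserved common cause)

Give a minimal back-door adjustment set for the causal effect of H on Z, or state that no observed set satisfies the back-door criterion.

H→Z: no observed back-door set.

desc(H)\{H}={D,E,Z}; candidates ⊆ {T,X}.
H↔Z: latent back-door arc(s) into H.
size 0: {}; under {} H still reaches {D,T,Z} ∋ Z.
size 1: {T}, {X}; under {T} H still reaches {D,Z} ∋ Z.
size 2: {T,X}; under {T,X} H still reaches {D,Z} ∋ Z.
H↔Z cannot be blocked by any observed set — no back-door set.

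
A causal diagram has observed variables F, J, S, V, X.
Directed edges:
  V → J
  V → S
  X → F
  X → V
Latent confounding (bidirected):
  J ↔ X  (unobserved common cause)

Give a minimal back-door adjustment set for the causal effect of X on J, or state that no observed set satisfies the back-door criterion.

desc(X)\{X}={F,J,S,V}; candidates ⊆ {—}.
X↔J: latent back-door arc(s) into X.
size 0: {}; under {} X still reaches {J} ∋ J.
X↔J cannot be blocked by any observed set — no back-door set.

X→J: no observed back-door set.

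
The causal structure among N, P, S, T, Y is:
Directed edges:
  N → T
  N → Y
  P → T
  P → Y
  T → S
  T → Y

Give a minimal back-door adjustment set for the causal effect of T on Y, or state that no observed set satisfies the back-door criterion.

desc(T)\{T}={S,Y}; candidates ⊆ {N,P}.
size 0: {}; under {} T still reaches {N,P,Y} ∋ Y.
size 1: {N}, {P}; under {N} T still reaches {P,Y} ∋ Y.
{N,P}: T⊥Y given {N,P} in G with T→· removed — back-door holds.

T→Y: minimal back-door set {N, P}.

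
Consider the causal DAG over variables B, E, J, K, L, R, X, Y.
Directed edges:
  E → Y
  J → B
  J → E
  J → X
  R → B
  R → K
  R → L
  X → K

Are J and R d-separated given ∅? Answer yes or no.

Bayes-Ball from J | ∅ reaches {B,E,K,X,Y}.
R ∉ reach(J|∅) ⇒ J ⊥ R | ∅.

Yes — J ⊥ R | ∅.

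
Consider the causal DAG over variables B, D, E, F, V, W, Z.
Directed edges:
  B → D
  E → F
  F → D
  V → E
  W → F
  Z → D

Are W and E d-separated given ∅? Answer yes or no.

Yes — W ⊥ E | ∅.

Bayes-Ball from W | ∅ reaches {D,F}.
E ∉ reach(W|∅) ⇒ W ⊥ E | ∅.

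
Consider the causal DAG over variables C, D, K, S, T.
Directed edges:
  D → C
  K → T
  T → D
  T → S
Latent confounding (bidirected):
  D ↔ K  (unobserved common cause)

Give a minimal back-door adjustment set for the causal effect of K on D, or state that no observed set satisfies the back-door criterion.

K→D: no observed back-door set.

desc(K)\{K}={C,D,S,T}; candidates ⊆ {—}.
K↔D: latent back-door arc(s) into K.
size 0: {}; under {} K still reaches {C,D} ∋ D.
K↔D cannot be blocked by any observed set — no back-door set.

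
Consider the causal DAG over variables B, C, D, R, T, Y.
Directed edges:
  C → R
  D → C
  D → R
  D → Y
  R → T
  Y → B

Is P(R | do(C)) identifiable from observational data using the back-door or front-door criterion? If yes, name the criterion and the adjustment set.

desc(C)\{C}={R,T}; candidates ⊆ {B,D,Y}.
size 0: {}; under {} C still reaches {B,D,R,T,Y} ∋ R.
{D}: C⊥R given {D} in G with C→· removed — back-door holds.
P(R|do(C)) = Σ_{D} P(R|C,D)·P(D).

P(R|do(C)): backdoor, adjust for {D}.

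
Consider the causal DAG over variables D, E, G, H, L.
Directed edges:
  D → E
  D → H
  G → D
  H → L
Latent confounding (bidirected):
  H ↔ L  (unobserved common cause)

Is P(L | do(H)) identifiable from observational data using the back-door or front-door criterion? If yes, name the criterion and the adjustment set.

P(L|do(H)): not identifiable (no BD/FD set).

desc(H)\{H}={L}; candidates ⊆ {D,E,G}.
H↔L: latent back-door arc(s) into H.
size 0: {}; under {} H still reaches {D,E,G,L} ∋ L.
size 1: {D}, {E}, {G}; under {D} H still reaches {L} ∋ L.
size 2: {D,E}, {D,G}, {E,G}; under {D,E} H still reaches {L} ∋ L.
H↔L cannot be blocked by any observed set — no back-door set.
No mediator lies on a directed H→…→L path.
Neither criterion identifies P(L|do(H)) in this graph.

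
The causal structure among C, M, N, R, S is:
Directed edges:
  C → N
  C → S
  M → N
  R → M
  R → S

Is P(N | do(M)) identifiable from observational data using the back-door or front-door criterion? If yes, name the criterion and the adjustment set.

P(N|do(M)): backdoor, adjust for ∅.

desc(M)\{M}={N}; candidates ⊆ {C,R,S}.
∅: M⊥N given ∅ in G with M→· removed — back-door holds.
P(N|do(M)) = P(N|M) — no adjustment needed.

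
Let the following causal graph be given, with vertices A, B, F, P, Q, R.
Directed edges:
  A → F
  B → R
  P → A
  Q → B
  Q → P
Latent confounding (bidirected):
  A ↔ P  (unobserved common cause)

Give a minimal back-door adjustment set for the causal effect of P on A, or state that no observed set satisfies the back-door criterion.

desc(P)\{P}={A,F}; candidates ⊆ {B,Q,R}.
P↔A: latent back-door arc(s) into P.
size 0: {}; under {} P still reaches {A,B,F,Q,R} ∋ A.
size 1: {B}, {Q}, {R}; under {B} P still reaches {A,F,Q} ∋ A.
size 2: {B,Q}, {B,R}, {Q,R}; under {B,Q} P still reaches {A,F} ∋ A.
P↔A cannot be blocked by any observed set — no back-door set.

P→A: no observed back-door set.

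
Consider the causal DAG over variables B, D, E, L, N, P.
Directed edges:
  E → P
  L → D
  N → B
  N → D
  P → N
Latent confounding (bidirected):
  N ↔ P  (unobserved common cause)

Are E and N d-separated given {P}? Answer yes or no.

Bayes-Ball from E | {P} reaches {B,D,N}.
N ∈ reach(E|{P}) ⇒ E ⊥̸ N | {P}.

No — E and N are d-connected given {P}.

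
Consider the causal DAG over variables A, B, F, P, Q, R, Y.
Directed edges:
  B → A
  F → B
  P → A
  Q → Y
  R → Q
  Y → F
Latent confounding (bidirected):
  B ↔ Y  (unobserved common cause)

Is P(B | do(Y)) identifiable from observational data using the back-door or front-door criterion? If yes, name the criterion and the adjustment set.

P(B|do(Y)): frontdoor, adjust for {F}.

desc(Y)\{Y}={A,B,F}; candidates ⊆ {P,Q,R}.
Y↔B: latent back-door arc(s) into Y.
size 0: {}; under {} Y still reaches {A,B,Q,R} ∋ B.
size 1: {P}, {Q}, {R}; under {P} Y still reaches {A,B,Q,R} ∋ B.
size 2: {P,Q}, {P,R}, {Q,R}; under {P,Q} Y still reaches {A,B} ∋ B.
Y↔B cannot be blocked by any observed set — no back-door set.
{F}: (i) intercepts every directed Y→B path; (ii) no back-door Y→{F}; (iii) {Y} blocks every back-door {F}→B. Front-door holds.
P(B|do(Y)) = Σ_{F} P(F|Y) Σ_{Y'} P(B|F,Y')P(Y').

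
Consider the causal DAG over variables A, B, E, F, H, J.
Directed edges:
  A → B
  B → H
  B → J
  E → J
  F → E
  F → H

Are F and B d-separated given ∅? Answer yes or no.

Yes — F ⊥ B | ∅.

Bayes-Ball from F | ∅ reaches {E,H,J}.
B ∉ reach(F|∅) ⇒ F ⊥ B | ∅.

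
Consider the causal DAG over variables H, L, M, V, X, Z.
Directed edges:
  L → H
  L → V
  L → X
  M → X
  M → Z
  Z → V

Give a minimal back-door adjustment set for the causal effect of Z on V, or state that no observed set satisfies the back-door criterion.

desc(Z)\{Z}={V}; candidates ⊆ {H,L,M,X}.
∅: Z⊥V given ∅ in G with Z→· removed — back-door holds.

Z→V: minimal back-door set ∅.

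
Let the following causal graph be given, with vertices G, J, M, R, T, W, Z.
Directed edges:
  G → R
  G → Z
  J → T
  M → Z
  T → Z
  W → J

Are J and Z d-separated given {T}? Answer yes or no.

Bayes-Ball from J | {T} reaches {W}.
Z ∉ reach(J|{T}) ⇒ J ⊥ Z | {T}.

Yes — J ⊥ Z | {T}.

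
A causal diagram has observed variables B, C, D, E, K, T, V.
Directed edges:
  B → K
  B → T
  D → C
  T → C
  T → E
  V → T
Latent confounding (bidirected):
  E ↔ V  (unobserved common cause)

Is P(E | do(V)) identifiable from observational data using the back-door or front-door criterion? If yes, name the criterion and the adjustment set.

desc(V)\{V}={C,E,T}; candidates ⊆ {B,D,K}.
V↔E: latent back-door arc(s) into V.
size 0: {}; under {} V still reaches {E} ∋ E.
size 1: {B}, {D}, {K}; under {B} V still reaches {E} ∋ E.
size 2: {B,D}, {B,K}, {D,K}; under {B,D} V still reaches {E} ∋ E.
V↔E cannot be blocked by any observed set — no back-door set.
{T}: (i) intercepts every directed V→E path; (ii) no back-door V→{T}; (iii) {V} blocks every back-door {T}→E. Front-door holds.
P(E|do(V)) = Σ_{T} P(T|V) Σ_{V'} P(E|T,V')P(V').

P(E|do(V)): frontdoor, adjust for {T}.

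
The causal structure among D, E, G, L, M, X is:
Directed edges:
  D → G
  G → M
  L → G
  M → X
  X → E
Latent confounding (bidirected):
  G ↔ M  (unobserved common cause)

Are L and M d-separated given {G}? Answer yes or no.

No — L and M are d-connected given {G}.

Bayes-Ball from L | {G} reaches {D,E,M,X}.
M ∈ reach(L|{G}) ⇒ L ⊥̸ M | {G}.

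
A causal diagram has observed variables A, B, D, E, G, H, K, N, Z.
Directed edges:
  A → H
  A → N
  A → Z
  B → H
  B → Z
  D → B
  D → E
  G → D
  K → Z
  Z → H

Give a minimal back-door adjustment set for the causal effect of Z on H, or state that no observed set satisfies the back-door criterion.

desc(Z)\{Z}={H}; candidates ⊆ {A,B,D,E,G,K,N}.
size 0: {}; under {} Z still reaches {A,B,D,E,G,H,K,N} ∋ H.
size 1: {A}, {B}, {D} …(+4); under {A} Z still reaches {B,D,E,G,H,K} ∋ H.
{A,B}: Z⊥H given {A,B} in G with Z→· removed — back-door holds.

Z→H: minimal back-door set {A, B}.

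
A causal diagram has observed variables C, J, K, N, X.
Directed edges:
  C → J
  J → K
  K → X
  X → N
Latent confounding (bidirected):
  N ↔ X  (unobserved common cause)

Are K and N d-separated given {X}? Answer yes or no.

Bayes-Ball from K | {X} reaches {C,J,N}.
N ∈ reach(K|{X}) ⇒ K ⊥̸ N | {X}.

No — K and N are d-connected given {X}.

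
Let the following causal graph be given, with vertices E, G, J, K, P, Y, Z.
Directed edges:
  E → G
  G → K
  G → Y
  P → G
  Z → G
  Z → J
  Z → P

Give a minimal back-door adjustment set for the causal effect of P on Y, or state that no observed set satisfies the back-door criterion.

P→Y: minimal back-door set {Z}.

desc(P)\{P}={G,K,Y}; candidates ⊆ {E,J,Z}.
size 0: {}; under {} P still reaches {G,J,K,Y,Z} ∋ Y.
{Z}: P⊥Y given {Z} in G with P→· removed — back-door holds.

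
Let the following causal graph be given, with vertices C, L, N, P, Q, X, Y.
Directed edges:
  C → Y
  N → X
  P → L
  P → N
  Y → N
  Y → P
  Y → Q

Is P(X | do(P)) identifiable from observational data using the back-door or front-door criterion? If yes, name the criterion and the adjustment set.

desc(P)\{P}={L,N,X}; candidates ⊆ {C,Q,Y}.
size 0: {}; under {} P still reaches {C,N,Q,X,Y} ∋ X.
{Y}: P⊥X given {Y} in G with P→· removed — back-door holds.
P(X|do(P)) = Σ_{Y} P(X|P,Y)·P(Y).

P(X|do(P)): backdoor, adjust for {Y}.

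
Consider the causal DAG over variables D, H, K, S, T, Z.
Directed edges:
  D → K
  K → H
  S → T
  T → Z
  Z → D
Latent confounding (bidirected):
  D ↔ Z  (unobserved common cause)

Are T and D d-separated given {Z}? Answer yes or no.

No — T and D are d-connected given {Z}.

Bayes-Ball from T | {Z} reaches {D,H,K,S}.
D ∈ reach(T|{Z}) ⇒ T ⊥̸ D | {Z}.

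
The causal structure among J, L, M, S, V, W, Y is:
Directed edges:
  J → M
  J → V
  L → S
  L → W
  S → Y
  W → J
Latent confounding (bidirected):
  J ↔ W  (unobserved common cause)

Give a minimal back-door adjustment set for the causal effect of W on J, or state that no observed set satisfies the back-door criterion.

desc(W)\{W}={J,M,V}; candidates ⊆ {L,S,Y}.
W↔J: latent back-door arc(s) into W.
size 0: {}; under {} W still reaches {J,L,M,S,V,Y} ∋ J.
size 1: {L}, {S}, {Y}; under {L} W still reaches {J,M,V} ∋ J.
size 2: {L,S}, {L,Y}, {S,Y}; under {L,S} W still reaches {J,M,V} ∋ J.
W↔J cannot be blocked by any observed set — no back-door set.

W→J: no observed back-door set.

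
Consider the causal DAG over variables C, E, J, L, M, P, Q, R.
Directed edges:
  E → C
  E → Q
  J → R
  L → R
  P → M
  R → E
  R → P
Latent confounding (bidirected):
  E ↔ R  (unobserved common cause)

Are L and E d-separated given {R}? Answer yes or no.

Bayes-Ball from L | {R} reaches {C,E,J,Q}.
E ∈ reach(L|{R}) ⇒ L ⊥̸ E | {R}.

No — L and E are d-connected given {R}.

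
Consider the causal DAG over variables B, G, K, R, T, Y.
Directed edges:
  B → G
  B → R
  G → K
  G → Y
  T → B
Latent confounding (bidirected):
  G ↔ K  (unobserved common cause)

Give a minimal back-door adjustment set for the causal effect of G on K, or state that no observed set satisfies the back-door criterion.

desc(G)\{G}={K,Y}; candidates ⊆ {B,R,T}.
G↔K: latent back-door arc(s) into G.
size 0: {}; under {} G still reaches {B,K,R,T} ∋ K.
size 1: {B}, {R}, {T}; under {B} G still reaches {K} ∋ K.
size 2: {B,R}, {B,T}, {R,T}; under {B,R} G still reaches {K} ∋ K.
G↔K cannot be blocked by any observed set — no back-door set.

G→K: no observed back-door set.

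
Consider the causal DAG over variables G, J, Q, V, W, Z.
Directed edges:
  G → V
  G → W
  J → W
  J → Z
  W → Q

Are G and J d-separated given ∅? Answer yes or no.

Yes — G ⊥ J | ∅.

Bayes-Ball from G | ∅ reaches {Q,V,W}.
J ∉ reach(G|∅) ⇒ G ⊥ J | ∅.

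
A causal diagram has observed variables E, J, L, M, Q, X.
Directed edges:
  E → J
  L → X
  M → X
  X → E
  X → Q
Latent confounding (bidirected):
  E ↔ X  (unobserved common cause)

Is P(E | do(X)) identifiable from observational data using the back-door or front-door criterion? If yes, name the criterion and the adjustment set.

desc(X)\{X}={E,J,Q}; candidates ⊆ {L,M}.
X↔E: latent back-door arc(s) into X.
size 0: {}; under {} X still reaches {E,J,L,M} ∋ E.
size 1: {L}, {M}; under {L} X still reaches {E,J,M} ∋ E.
size 2: {L,M}; under {L,M} X still reaches {E,J} ∋ E.
X↔E cannot be blocked by any observed set — no back-door set.
No mediator lies on a directed X→…→E path.
Neither criterion identifies P(E|do(X)) in this graph.

P(E|do(X)): not identifiable (no BD/FD set).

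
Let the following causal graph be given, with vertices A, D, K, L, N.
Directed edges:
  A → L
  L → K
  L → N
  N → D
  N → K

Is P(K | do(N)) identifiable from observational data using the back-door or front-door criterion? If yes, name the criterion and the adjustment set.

P(K|do(N)): backdoor, adjust for {L}.

desc(N)\{N}={D,K}; candidates ⊆ {A,L}.
size 0: {}; under {} N still reaches {A,K,L} ∋ K.
{L}: N⊥K given {L} in G with N→· removed — back-door holds.
P(K|do(N)) = Σ_{L} P(K|N,L)·P(L).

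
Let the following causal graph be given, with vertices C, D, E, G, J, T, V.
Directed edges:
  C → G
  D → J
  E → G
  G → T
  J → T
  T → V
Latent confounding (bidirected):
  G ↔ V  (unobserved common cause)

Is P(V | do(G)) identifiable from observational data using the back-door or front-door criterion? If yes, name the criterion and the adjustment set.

desc(G)\{G}={T,V}; candidates ⊆ {C,D,E,J}.
G↔V: latent back-door arc(s) into G.
size 0: {}; under {} G still reaches {C,E,V} ∋ V.
size 1: {C}, {D}, {E} …(+1); under {C} G still reaches {E,V} ∋ V.
size 2: {C,D}, {C,E}, {C,J} …(+3); under {C,D} G still reaches {E,V} ∋ V.
G↔V cannot be blocked by any observed set — no back-door set.
{T}: (i) intercepts every directed G→V path; (ii) no back-door G→{T}; (iii) {G} blocks every back-door {T}→V. Front-door holds.
P(V|do(G)) = Σ_{T} P(T|G) Σ_{G'} P(V|T,G')P(G').

P(V|do(G)): frontdoor, adjust for {T}.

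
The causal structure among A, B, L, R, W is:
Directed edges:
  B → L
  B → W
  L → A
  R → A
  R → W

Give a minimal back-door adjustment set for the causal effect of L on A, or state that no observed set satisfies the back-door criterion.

desc(L)\{L}={A}; candidates ⊆ {B,R,W}.
∅: L⊥A given ∅ in G with L→· removed — back-door holds.

L→A: minimal back-door set ∅.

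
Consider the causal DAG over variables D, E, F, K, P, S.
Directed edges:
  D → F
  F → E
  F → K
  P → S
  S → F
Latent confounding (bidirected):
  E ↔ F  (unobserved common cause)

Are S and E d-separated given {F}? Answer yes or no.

No — S and E are d-connected given {F}.

Bayes-Ball from S | {F} reaches {D,E,P}.
E ∈ reach(S|{F}) ⇒ S ⊥̸ E | {F}.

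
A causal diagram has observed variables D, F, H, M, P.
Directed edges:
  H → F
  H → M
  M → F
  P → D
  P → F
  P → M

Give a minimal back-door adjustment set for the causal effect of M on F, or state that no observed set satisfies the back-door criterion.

M→F: minimal back-door set {H, P}.

desc(M)\{M}={F}; candidates ⊆ {D,H,P}.
size 0: {}; under {} M still reaches {D,F,H,P} ∋ F.
size 1: {D}, {H}, {P}; under {D} M still reaches {F,H,P} ∋ F.
{H,P}: M⊥F given {H,P} in G with M→· removed — back-door holds.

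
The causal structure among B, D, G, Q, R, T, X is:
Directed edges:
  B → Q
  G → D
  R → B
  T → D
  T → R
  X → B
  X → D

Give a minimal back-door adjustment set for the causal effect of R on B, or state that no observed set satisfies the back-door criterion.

desc(R)\{R}={B,Q}; candidates ⊆ {D,G,T,X}.
∅: R⊥B given ∅ in G with R→· removed — back-door holds.

R→B: minimal back-door set ∅.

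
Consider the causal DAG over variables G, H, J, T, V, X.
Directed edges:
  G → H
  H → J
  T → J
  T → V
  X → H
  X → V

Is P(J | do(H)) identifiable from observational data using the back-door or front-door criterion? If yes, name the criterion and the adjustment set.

P(J|do(H)): backdoor, adjust for ∅.

desc(H)\{H}={J}; candidates ⊆ {G,T,V,X}.
∅: H⊥J given ∅ in G with H→· removed — back-door holds.
P(J|do(H)) = P(J|H) — no adjustment needed.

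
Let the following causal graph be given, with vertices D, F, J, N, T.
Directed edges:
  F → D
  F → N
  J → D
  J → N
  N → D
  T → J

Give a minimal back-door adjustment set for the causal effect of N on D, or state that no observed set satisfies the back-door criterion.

desc(N)\{N}={D}; candidates ⊆ {F,J,T}.
size 0: {}; under {} N still reaches {D,F,J,T} ∋ D.
size 1: {F}, {J}, {T}; under {F} N still reaches {D,J,T} ∋ D.
{F,J}: N⊥D given {F,J} in G with N→· removed — back-door holds.

N→D: minimal back-door set {F, J}.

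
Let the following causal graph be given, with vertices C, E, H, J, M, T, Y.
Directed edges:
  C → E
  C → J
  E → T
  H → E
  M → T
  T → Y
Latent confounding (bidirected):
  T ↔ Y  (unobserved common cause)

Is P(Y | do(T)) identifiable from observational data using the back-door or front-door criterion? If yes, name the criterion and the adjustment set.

P(Y|do(T)): not identifiable (no BD/FD set).

desc(T)\{T}={Y}; candidates ⊆ {C,E,H,J,M}.
T↔Y: latent back-door arc(s) into T.
size 0: {}; under {} T still reaches {C,E,H,J,M,Y} ∋ Y.
size 1: {C}, {E}, {H} …(+2); under {C} T still reaches {E,H,M,Y} ∋ Y.
size 2: {C,E}, {C,H}, {C,J} …(+7); under {C,E} T still reaches {M,Y} ∋ Y.
T↔Y cannot be blocked by any observed set — no back-door set.
No mediator lies on a directed T→…→Y path.
Neither criterion identifies P(Y|do(T)) in this graph.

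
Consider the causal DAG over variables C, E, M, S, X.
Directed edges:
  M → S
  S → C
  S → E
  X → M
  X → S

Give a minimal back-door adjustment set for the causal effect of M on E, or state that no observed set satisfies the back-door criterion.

desc(M)\{M}={C,E,S}; candidates ⊆ {X}.
size 0: {}; under {} M still reaches {C,E,S,X} ∋ E.
{X}: M⊥E given {X} in G with M→· removed — back-door holds.

M→E: minimal back-door set {X}.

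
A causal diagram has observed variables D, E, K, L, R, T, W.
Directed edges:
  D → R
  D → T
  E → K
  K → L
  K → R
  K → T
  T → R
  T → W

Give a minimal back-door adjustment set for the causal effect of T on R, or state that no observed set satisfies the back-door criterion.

desc(T)\{T}={R,W}; candidates ⊆ {D,E,K,L}.
size 0: {}; under {} T still reaches {D,E,K,L,R} ∋ R.
size 1: {D}, {E}, {K} …(+1); under {D} T still reaches {E,K,L,R} ∋ R.
{D,K}: T⊥R given {D,K} in G with T→· removed — back-door holds.

T→R: minimal back-door set {D, K}.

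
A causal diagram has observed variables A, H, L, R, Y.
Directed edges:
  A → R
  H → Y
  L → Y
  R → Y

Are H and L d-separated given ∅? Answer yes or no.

Bayes-Ball from H | ∅ reaches {Y}.
L ∉ reach(H|∅) ⇒ H ⊥ L | ∅.

Yes — H ⊥ L | ∅.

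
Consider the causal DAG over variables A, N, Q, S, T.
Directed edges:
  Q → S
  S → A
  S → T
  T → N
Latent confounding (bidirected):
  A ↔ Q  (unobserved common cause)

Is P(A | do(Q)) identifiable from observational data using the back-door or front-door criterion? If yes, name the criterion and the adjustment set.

desc(Q)\{Q}={A,N,S,T}; candidates ⊆ {—}.
Q↔A: latent back-door arc(s) into Q.
size 0: {}; under {} Q still reaches {A} ∋ A.
Q↔A cannot be blocked by any observed set — no back-door set.
{S}: (i) intercepts every directed Q→A path; (ii) no back-door Q→{S}; (iii) {Q} blocks every back-door {S}→A. Front-door holds.
P(A|do(Q)) = Σ_{S} P(S|Q) Σ_{Q'} P(A|S,Q')P(Q').

P(A|do(Q)): frontdoor, adjust for {S}.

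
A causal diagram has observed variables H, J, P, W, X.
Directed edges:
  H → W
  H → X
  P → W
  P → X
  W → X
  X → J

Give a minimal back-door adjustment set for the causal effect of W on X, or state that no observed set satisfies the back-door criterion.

desc(W)\{W}={J,X}; candidates ⊆ {H,P}.
size 0: {}; under {} W still reaches {H,J,P,X} ∋ X.
size 1: {H}, {P}; under {H} W still reaches {J,P,X} ∋ X.
{H,P}: W⊥X given {H,P} in G with W→· removed — back-door holds.

W→X: minimal back-door set {H, P}.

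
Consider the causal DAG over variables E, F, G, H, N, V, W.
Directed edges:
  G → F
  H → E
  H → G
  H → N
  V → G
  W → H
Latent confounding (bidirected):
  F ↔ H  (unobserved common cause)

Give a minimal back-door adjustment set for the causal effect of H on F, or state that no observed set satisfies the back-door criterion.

H→F: no observed back-door set.

desc(H)\{H}={E,F,G,N}; candidates ⊆ {V,W}.
H↔F: latent back-door arc(s) into H.
size 0: {}; under {} H still reaches {F,W} ∋ F.
size 1: {V}, {W}; under {V} H still reaches {F,W} ∋ F.
size 2: {V,W}; under {V,W} H still reaches {F} ∋ F.
H↔F cannot be blocked by any observed set — no back-door set.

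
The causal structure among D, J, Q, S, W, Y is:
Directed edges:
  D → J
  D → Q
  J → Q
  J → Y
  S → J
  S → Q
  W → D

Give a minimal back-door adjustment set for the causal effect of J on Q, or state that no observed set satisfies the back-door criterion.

desc(J)\{J}={Q,Y}; candidates ⊆ {D,S,W}.
size 0: {}; under {} J still reaches {D,Q,S,W} ∋ Q.
size 1: {D}, {S}, {W}; under {D} J still reaches {Q,S} ∋ Q.
{D,S}: J⊥Q given {D,S} in G with J→· removed — back-door holds.

J→Q: minimal back-door set {D, S}.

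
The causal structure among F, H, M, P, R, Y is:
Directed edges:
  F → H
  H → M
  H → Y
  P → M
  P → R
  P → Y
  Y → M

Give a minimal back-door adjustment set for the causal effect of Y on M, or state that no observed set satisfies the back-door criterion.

Y→M: minimal back-door set {H, P}.

desc(Y)\{Y}={M}; candidates ⊆ {F,H,P,R}.
size 0: {}; under {} Y still reaches {F,H,M,P,R} ∋ M.
size 1: {F}, {H}, {P} …(+1); under {F} Y still reaches {H,M,P,R} ∋ M.
{H,P}: Y⊥M given {H,P} in G with Y→· removed — back-door holds.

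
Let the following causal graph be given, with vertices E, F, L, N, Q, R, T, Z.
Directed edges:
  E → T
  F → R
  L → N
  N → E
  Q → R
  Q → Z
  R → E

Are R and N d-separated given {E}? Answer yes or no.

No — R and N are d-connected given {E}.

Bayes-Ball from R | {E} reaches {F,L,N,Q,Z}.
N ∈ reach(R|{E}) ⇒ R ⊥̸ N | {E}.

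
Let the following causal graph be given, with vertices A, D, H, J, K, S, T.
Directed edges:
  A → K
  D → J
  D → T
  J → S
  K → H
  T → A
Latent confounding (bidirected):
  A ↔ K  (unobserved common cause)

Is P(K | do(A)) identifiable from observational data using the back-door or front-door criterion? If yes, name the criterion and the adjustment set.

desc(A)\{A}={H,K}; candidates ⊆ {D,J,S,T}.
A↔K: latent back-door arc(s) into A.
size 0: {}; under {} A still reaches {D,H,J,K,S,T} ∋ K.
size 1: {D}, {J}, {S} …(+1); under {D} A still reaches {H,K,T} ∋ K.
size 2: {D,J}, {D,S}, {D,T} …(+3); under {D,J} A still reaches {H,K,T} ∋ K.
A↔K cannot be blocked by any observed set — no back-door set.
No mediator lies on a directed A→…→K path.
Neither criterion identifies P(K|do(A)) in this graph.

P(K|do(A)): not identifiable (no BD/FD set).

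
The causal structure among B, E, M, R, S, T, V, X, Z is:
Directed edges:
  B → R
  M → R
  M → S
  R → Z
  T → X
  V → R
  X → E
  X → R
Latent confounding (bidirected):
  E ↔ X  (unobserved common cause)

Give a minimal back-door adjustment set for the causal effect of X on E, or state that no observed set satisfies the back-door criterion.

X→E: no observed back-door set.

desc(X)\{X}={E,R,Z}; candidates ⊆ {B,M,S,T,V}.
X↔E: latent back-door arc(s) into X.
size 0: {}; under {} X still reaches {E,T} ∋ E.
size 1: {B}, {M}, {S} …(+2); under {B} X still reaches {E,T} ∋ E.
size 2: {B,M}, {B,S}, {B,T} …(+7); under {B,M} X still reaches {E,T} ∋ E.
X↔E cannot be blocked by any observed set — no back-door set.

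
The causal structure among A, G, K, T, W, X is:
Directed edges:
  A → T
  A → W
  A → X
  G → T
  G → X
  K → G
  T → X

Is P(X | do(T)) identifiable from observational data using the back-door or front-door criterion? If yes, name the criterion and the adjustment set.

P(X|do(T)): backdoor, adjust for {A, G}.

desc(T)\{T}={X}; candidates ⊆ {A,G,K,W}.
size 0: {}; under {} T still reaches {A,G,K,W,X} ∋ X.
size 1: {A}, {G}, {K} …(+1); under {A} T still reaches {G,K,X} ∋ X.
{A,G}: T⊥X given {A,G} in G with T→· removed — back-door holds.
P(X|do(T)) = Σ_{A,G} P(X|T,A,G)·P(A,G).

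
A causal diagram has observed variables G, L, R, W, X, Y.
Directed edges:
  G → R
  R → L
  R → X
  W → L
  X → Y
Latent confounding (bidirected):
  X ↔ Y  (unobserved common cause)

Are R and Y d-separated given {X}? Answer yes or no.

Bayes-Ball from R | {X} reaches {G,L,Y}.
Y ∈ reach(R|{X}) ⇒ R ⊥̸ Y | {X}.

No — R and Y are d-connected given {X}.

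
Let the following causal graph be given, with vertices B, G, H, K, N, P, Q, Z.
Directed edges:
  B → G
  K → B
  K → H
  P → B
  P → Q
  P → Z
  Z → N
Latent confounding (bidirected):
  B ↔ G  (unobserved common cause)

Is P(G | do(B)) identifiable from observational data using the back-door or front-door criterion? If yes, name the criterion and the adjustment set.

P(G|do(B)): not identifiable (no BD/FD set).

desc(B)\{B}={G}; candidates ⊆ {H,K,N,P,Q,Z}.
B↔G: latent back-door arc(s) into B.
size 0: {}; under {} B still reaches {G,H,K,N,P,Q,Z} ∋ G.
size 1: {H}, {K}, {N} …(+3); under {H} B still reaches {G,K,N,P,Q,Z} ∋ G.
size 2: {H,K}, {H,N}, {H,P} …(+12); under {H,K} B still reaches {G,N,P,Q,Z} ∋ G.
B↔G cannot be blocked by any observed set — no back-door set.
No mediator lies on a directed B→…→G path.
Neither criterion identifies P(G|do(B)) in this graph.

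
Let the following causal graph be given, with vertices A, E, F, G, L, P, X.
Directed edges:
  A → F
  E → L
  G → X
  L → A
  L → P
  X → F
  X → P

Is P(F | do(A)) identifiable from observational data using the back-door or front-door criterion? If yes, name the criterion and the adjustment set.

P(F|do(A)): backdoor, adjust for ∅.

desc(A)\{A}={F}; candidates ⊆ {E,G,L,P,X}.
∅: A⊥F given ∅ in G with A→· removed — back-door holds.
P(F|do(A)) = P(F|A) — no adjustment needed.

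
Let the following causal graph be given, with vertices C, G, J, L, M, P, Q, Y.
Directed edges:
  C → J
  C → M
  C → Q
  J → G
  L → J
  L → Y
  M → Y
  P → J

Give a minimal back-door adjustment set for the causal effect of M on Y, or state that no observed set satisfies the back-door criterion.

desc(M)\{M}={Y}; candidates ⊆ {C,G,J,L,P,Q}.
∅: M⊥Y given ∅ in G with M→· removed — back-door holds.

M→Y: minimal back-door set ∅.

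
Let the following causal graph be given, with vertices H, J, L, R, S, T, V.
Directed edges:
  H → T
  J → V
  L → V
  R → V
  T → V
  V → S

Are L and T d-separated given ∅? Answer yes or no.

Bayes-Ball from L | ∅ reaches {S,V}.
T ∉ reach(L|∅) ⇒ L ⊥ T | ∅.

Yes — L ⊥ T | ∅.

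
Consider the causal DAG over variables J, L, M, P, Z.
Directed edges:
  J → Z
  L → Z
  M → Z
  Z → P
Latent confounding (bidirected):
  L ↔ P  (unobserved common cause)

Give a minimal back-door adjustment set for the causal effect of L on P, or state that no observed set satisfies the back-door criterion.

desc(L)\{L}={P,Z}; candidates ⊆ {J,M}.
L↔P: latent back-door arc(s) into L.
size 0: {}; under {} L still reaches {P} ∋ P.
size 1: {J}, {M}; under {J} L still reaches {P} ∋ P.
size 2: {J,M}; under {J,M} L still reaches {P} ∋ P.
L↔P cannot be blocked by any observed set — no back-door set.

L→P: no observed back-door set.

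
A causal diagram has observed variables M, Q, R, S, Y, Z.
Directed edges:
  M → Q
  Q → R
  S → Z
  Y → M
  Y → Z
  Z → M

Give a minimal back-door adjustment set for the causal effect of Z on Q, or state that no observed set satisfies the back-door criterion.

Z→Q: minimal back-door set {Y}.

desc(Z)\{Z}={M,Q,R}; candidates ⊆ {S,Y}.
size 0: {}; under {} Z still reaches {M,Q,R,S,Y} ∋ Q.
{Y}: Z⊥Q given {Y} in G with Z→· removed — back-door holds.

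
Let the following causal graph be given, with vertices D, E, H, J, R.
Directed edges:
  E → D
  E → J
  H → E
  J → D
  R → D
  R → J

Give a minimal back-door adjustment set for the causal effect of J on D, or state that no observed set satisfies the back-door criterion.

J→D: minimal back-door set {E, R}.

desc(J)\{J}={D}; candidates ⊆ {E,H,R}.
size 0: {}; under {} J still reaches {D,E,H,R} ∋ D.
size 1: {E}, {H}, {R}; under {E} J still reaches {D,R} ∋ D.
{E,R}: J⊥D given {E,R} in G with J→· removed — back-door holds.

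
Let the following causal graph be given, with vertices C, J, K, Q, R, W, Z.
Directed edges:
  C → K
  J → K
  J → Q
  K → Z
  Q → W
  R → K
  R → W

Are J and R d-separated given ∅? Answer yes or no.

Yes — J ⊥ R | ∅.

Bayes-Ball from J | ∅ reaches {K,Q,W,Z}.
R ∉ reach(J|∅) ⇒ J ⊥ R | ∅.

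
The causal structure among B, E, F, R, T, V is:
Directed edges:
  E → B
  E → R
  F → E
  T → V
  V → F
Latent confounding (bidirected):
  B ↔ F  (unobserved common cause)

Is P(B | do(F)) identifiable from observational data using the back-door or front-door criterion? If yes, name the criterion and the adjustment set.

P(B|do(F)): frontdoor, adjust for {E}.

desc(F)\{F}={B,E,R}; candidates ⊆ {T,V}.
F↔B: latent back-door arc(s) into F.
size 0: {}; under {} F still reaches {B,T,V} ∋ B.
size 1: {T}, {V}; under {T} F still reaches {B,V} ∋ B.
size 2: {T,V}; under {T,V} F still reaches {B} ∋ B.
F↔B cannot be blocked by any observed set — no back-door set.
{E}: (i) intercepts every directed F→B path; (ii) no back-door F→{E}; (iii) {F} blocks every back-door {E}→B. Front-door holds.
P(B|do(F)) = Σ_{E} P(E|F) Σ_{F'} P(B|E,F')P(F').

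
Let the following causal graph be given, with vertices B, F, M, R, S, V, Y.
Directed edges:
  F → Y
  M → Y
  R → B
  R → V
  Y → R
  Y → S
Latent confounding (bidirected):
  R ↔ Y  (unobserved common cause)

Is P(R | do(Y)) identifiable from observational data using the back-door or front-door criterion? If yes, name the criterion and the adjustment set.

P(R|do(Y)): not identifiable (no BD/FD set).

desc(Y)\{Y}={B,R,S,V}; candidates ⊆ {F,M}.
Y↔R: latent back-door arc(s) into Y.
size 0: {}; under {} Y still reaches {B,F,M,R,V} ∋ R.
size 1: {F}, {M}; under {F} Y still reaches {B,M,R,V} ∋ R.
size 2: {F,M}; under {F,M} Y still reaches {B,R,V} ∋ R.
Y↔R cannot be blocked by any observed set — no back-door set.
No mediator lies on a directed Y→…→R path.
Neither criterion identifies P(R|do(Y)) in this graph.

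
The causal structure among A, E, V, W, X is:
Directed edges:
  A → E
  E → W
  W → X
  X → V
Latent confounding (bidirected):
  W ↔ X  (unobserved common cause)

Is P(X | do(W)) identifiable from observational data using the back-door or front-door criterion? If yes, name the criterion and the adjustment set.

P(X|do(W)): not identifiable (no BD/FD set).

desc(W)\{W}={V,X}; candidates ⊆ {A,E}.
W↔X: latent back-door arc(s) into W.
size 0: {}; under {} W still reaches {A,E,V,X} ∋ X.
size 1: {A}, {E}; under {A} W still reaches {E,V,X} ∋ X.
size 2: {A,E}; under {A,E} W still reaches {V,X} ∋ X.
W↔X cannot be blocked by any observed set — no back-door set.
No mediator lies on a directed W→…→X path.
Neither criterion identifies P(X|do(W)) in this graph.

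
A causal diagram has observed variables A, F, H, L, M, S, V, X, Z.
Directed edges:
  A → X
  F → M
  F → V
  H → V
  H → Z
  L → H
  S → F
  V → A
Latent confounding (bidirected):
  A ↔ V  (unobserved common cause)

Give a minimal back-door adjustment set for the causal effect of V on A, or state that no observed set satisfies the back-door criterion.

V→A: no observed back-door set.

desc(V)\{V}={A,X}; candidates ⊆ {F,H,L,M,S,Z}.
V↔A: latent back-door arc(s) into V.
size 0: {}; under {} V still reaches {A,F,H,L,M,S,X,Z} ∋ A.
size 1: {F}, {H}, {L} …(+3); under {F} V still reaches {A,H,L,X,Z} ∋ A.
size 2: {F,H}, {F,L}, {F,M} …(+12); under {F,H} V still reaches {A,X} ∋ A.
V↔A cannot be blocked by any observed set — no back-door set.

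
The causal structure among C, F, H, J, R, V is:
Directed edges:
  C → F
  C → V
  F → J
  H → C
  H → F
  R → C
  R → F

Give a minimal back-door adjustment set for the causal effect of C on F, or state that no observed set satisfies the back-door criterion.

desc(C)\{C}={F,J,V}; candidates ⊆ {H,R}.
size 0: {}; under {} C still reaches {F,H,J,R} ∋ F.
size 1: {H}, {R}; under {H} C still reaches {F,J,R} ∋ F.
{H,R}: C⊥F given {H,R} in G with C→· removed — back-door holds.

C→F: minimal back-door set {H, R}.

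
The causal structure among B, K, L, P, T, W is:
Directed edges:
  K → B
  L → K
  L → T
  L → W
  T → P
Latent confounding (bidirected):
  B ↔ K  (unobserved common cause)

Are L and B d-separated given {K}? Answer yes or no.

Bayes-Ball from L | {K} reaches {B,P,T,W}.
B ∈ reach(L|{K}) ⇒ L ⊥̸ B | {K}.

No — L and B are d-connected given {K}.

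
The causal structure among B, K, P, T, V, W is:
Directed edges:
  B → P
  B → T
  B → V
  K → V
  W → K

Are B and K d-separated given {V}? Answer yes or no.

Bayes-Ball from B | {V} reaches {K,P,T,W}.
K ∈ reach(B|{V}) ⇒ B ⊥̸ K | {V}.

No — B and K are d-connected given {V}.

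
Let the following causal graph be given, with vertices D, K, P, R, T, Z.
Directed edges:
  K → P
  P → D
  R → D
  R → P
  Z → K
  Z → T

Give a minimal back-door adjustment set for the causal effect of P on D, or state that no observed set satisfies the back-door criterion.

P→D: minimal back-door set {R}.

desc(P)\{P}={D}; candidates ⊆ {K,R,T,Z}.
size 0: {}; under {} P still reaches {D,K,R,T,Z} ∋ D.
{R}: P⊥D given {R} in G with P→· removed — back-door holds.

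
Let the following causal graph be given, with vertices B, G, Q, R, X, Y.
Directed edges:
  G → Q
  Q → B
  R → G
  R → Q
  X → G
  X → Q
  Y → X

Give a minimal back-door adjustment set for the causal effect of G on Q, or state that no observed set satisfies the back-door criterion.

desc(G)\{G}={B,Q}; candidates ⊆ {R,X,Y}.
size 0: {}; under {} G still reaches {B,Q,R,X,Y} ∋ Q.
size 1: {R}, {X}, {Y}; under {R} G still reaches {B,Q,X,Y} ∋ Q.
{R,X}: G⊥Q given {R,X} in G with G→· removed — back-door holds.

G→Q: minimal back-door set {R, X}.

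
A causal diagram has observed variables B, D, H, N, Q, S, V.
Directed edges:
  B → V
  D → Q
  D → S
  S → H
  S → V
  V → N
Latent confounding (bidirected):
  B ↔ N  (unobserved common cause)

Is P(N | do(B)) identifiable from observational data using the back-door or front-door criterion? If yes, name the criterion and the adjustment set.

P(N|do(B)): frontdoor, adjust for {V}.

desc(B)\{B}={N,V}; candidates ⊆ {D,H,Q,S}.
B↔N: latent back-door arc(s) into B.
size 0: {}; under {} B still reaches {N} ∋ N.
size 1: {D}, {H}, {Q} …(+1); under {D} B still reaches {N} ∋ N.
size 2: {D,H}, {D,Q}, {D,S} …(+3); under {D,H} B still reaches {N} ∋ N.
B↔N cannot be blocked by any observed set — no back-door set.
{V}: (i) intercepts every directed B→N path; (ii) no back-door B→{V}; (iii) {B} blocks every back-door {V}→N. Front-door holds.
P(N|do(B)) = Σ_{V} P(V|B) Σ_{B'} P(N|V,B')P(B').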